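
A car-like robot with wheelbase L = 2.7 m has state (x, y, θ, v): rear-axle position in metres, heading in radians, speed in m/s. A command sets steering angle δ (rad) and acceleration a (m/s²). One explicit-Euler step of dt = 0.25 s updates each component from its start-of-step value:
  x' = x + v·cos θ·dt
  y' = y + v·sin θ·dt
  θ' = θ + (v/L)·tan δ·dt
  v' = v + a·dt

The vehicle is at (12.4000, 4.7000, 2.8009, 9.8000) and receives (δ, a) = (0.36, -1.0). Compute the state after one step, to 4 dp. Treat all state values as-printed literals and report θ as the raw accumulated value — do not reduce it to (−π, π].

(10.0908, 5.5186, 3.1425, 9.5500)

x' = 12.4000 + 9.8000·cos(2.8009)·0.25 = 10.0908
y' = 4.7000 + 9.8000·sin(2.8009)·0.25 = 5.5186
θ' = 2.8009 + (9.8000/2.7)·tan(0.36)·0.25 = 3.1425
v' = 9.8000 − 1.0000·0.25 = 9.5500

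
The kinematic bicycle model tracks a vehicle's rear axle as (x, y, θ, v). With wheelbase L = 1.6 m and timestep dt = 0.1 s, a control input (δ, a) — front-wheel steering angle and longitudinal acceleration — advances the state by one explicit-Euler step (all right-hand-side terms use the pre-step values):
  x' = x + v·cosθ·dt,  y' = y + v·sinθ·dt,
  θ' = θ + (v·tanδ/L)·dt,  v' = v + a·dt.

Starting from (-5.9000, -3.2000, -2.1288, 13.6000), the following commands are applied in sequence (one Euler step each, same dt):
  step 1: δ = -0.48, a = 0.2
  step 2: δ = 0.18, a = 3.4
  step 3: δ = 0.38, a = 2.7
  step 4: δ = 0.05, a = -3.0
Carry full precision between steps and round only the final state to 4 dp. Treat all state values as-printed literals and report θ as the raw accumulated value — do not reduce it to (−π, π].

(-9.4900, -7.2657, -2.0234, 13.9300)

after step 1 (δ=-0.48, a=0.2): (-6.620111, -4.353707, -2.571319, 13.620000)
after step 2 (δ=0.18, a=3.4): (-7.766580, -5.088999, -2.416418, 13.960000)
after step 3 (δ=0.38, a=2.7): (-8.811323, -6.014919, -2.067930, 14.230000)
after step 4 (δ=0.05, a=-3.0): (-9.489963, -7.265669, -2.023424, 13.930000)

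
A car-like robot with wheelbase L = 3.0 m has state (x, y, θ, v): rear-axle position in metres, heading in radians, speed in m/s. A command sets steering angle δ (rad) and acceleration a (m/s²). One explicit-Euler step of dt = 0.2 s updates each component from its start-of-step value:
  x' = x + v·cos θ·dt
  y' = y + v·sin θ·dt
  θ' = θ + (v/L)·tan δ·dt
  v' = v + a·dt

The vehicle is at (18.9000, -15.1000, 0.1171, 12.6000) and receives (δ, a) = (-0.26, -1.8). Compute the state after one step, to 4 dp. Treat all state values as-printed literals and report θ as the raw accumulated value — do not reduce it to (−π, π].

x' = 18.9000 + 12.6000·cos(0.1171)·0.2 = 21.4027
y' = -15.1000 + 12.6000·sin(0.1171)·0.2 = -14.8056
θ' = 0.1171 + (12.6000/3.0)·tan(-0.26)·0.2 = -0.1064
v' = 12.6000 − 1.8000·0.2 = 12.2400

(21.4027, -14.8056, -0.1064, 12.2400)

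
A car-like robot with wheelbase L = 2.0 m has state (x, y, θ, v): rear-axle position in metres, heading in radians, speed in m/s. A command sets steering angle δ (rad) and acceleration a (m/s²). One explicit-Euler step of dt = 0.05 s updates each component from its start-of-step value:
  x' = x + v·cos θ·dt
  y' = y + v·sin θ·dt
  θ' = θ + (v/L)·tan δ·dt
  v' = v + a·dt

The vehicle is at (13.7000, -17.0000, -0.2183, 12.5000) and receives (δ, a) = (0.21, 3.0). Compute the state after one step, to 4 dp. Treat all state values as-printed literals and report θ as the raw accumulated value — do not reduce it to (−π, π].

(14.3102, -17.1354, -0.1517, 12.6500)

x' = 13.7000 + 12.5000·cos(-0.2183)·0.05 = 14.3102
y' = -17.0000 + 12.5000·sin(-0.2183)·0.05 = -17.1354
θ' = -0.2183 + (12.5000/2.0)·tan(0.21)·0.05 = -0.1517
v' = 12.5000 + 3.0000·0.05 = 12.6500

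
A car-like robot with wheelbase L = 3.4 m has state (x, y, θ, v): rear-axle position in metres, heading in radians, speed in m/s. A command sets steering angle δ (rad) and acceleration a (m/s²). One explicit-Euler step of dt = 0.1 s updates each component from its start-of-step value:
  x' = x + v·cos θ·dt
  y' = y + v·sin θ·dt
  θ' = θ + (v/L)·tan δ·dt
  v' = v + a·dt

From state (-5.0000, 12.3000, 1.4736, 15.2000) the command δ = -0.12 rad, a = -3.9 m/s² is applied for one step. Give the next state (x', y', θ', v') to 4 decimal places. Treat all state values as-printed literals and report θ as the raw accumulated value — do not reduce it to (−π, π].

x' = -5.0000 + 15.2000·cos(1.4736)·0.1 = -4.8525
y' = 12.3000 + 15.2000·sin(1.4736)·0.1 = 13.8128
θ' = 1.4736 + (15.2000/3.4)·tan(-0.12)·0.1 = 1.4197
v' = 15.2000 − 3.9000·0.1 = 14.8100

(-4.8525, 13.8128, 1.4197, 14.8100)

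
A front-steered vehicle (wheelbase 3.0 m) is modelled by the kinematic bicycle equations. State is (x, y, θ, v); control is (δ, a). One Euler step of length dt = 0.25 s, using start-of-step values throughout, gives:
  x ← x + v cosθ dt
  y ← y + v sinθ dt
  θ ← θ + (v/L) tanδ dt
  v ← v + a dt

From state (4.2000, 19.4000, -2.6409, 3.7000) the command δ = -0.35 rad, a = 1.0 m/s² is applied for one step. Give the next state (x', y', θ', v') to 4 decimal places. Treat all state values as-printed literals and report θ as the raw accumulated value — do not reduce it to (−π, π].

x' = 4.2000 + 3.7000·cos(-2.6409)·0.25 = 3.3885
y' = 19.4000 + 3.7000·sin(-2.6409)·0.25 = 18.9560
θ' = -2.6409 + (3.7000/3.0)·tan(-0.35)·0.25 = -2.7535
v' = 3.7000 + 1.0000·0.25 = 3.9500

(3.3885, 18.9560, -2.7535, 3.9500)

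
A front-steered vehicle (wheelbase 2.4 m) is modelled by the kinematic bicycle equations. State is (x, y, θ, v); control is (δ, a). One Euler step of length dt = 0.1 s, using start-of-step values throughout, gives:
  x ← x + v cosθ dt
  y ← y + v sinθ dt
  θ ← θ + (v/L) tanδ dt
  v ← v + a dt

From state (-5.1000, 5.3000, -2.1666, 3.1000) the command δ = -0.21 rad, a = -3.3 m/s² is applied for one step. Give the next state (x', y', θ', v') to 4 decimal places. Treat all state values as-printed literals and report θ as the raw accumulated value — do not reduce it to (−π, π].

(-5.2740, 5.0434, -2.1941, 2.7700)

x' = -5.1000 + 3.1000·cos(-2.1666)·0.1 = -5.2740
y' = 5.3000 + 3.1000·sin(-2.1666)·0.1 = 5.0434
θ' = -2.1666 + (3.1000/2.4)·tan(-0.21)·0.1 = -2.1941
v' = 3.1000 − 3.3000·0.1 = 2.7700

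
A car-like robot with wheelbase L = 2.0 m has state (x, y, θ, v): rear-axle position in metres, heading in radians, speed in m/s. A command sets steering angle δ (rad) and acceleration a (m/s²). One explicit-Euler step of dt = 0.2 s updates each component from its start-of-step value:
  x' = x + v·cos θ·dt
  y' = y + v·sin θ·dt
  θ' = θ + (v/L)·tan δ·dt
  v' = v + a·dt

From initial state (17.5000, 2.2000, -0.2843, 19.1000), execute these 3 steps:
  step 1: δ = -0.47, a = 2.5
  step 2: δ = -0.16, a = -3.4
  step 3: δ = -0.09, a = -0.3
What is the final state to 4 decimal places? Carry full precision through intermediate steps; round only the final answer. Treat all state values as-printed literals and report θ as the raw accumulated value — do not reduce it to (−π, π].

after step 1 (δ=-0.47, a=2.5): (21.166658, 1.128545, -1.254515, 19.600000)
after step 2 (δ=-0.16, a=-3.4): (22.385914, -2.597017, -1.570819, 18.920000)
after step 3 (δ=-0.09, a=-0.3): (22.385830, -6.381017, -1.741560, 18.860000)

(22.3858, -6.3810, -1.7416, 18.8600)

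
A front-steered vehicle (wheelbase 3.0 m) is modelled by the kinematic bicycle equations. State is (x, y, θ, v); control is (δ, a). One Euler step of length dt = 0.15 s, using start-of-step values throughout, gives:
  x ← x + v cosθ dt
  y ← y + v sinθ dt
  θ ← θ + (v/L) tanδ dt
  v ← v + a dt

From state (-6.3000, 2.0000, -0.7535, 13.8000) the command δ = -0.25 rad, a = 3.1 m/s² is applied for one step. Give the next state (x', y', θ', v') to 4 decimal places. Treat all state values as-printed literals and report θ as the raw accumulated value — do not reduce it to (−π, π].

(-4.7904, 0.5837, -0.9297, 14.2650)

x' = -6.3000 + 13.8000·cos(-0.7535)·0.15 = -4.7904
y' = 2.0000 + 13.8000·sin(-0.7535)·0.15 = 0.5837
θ' = -0.7535 + (13.8000/3.0)·tan(-0.25)·0.15 = -0.9297
v' = 13.8000 + 3.1000·0.15 = 14.2650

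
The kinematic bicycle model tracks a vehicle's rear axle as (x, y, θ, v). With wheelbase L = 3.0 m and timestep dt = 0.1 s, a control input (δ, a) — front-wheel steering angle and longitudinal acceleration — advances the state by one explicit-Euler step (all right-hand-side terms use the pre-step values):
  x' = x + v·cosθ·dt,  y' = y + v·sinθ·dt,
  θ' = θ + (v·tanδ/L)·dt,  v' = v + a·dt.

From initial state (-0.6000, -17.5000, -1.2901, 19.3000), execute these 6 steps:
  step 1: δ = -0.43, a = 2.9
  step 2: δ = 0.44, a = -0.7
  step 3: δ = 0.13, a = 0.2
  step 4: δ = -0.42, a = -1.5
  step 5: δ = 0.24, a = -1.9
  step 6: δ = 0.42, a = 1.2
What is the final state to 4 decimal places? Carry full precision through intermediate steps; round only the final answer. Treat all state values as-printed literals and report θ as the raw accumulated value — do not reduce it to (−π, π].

(1.8274, -28.7921, -1.0396, 19.3200)

after step 1 (δ=-0.43, a=2.9): (-0.065342, -19.354465, -1.585146, 19.590000)
after step 2 (δ=0.44, a=-0.7): (-0.093453, -21.313263, -1.277727, 19.520000)
after step 3 (δ=0.13, a=0.2): (0.470466, -23.182033, -1.192660, 19.540000)
after step 4 (δ=-0.42, a=-1.5): (1.191861, -24.997992, -1.483528, 19.390000)
after step 5 (δ=0.24, a=-1.9): (1.360860, -26.929613, -1.325359, 19.200000)
after step 6 (δ=0.42, a=1.2): (1.827383, -28.792073, -1.039553, 19.320000)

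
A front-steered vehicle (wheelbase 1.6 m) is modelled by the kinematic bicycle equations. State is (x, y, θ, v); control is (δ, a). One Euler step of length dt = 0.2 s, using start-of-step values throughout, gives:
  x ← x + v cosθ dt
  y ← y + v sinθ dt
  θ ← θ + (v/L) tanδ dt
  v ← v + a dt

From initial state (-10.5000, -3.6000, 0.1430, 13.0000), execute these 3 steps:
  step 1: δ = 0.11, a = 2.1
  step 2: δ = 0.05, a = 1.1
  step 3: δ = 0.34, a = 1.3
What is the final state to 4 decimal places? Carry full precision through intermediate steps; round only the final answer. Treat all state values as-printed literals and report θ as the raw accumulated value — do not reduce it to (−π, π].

after step 1 (δ=0.11, a=2.1): (-7.926538, -3.229466, 0.322474, 13.420000)
after step 2 (δ=0.05, a=1.1): (-5.380888, -2.378867, 0.406419, 13.640000)
after step 3 (δ=0.34, a=1.3): (-2.875104, -1.300426, 1.009541, 13.900000)

(-2.8751, -1.3004, 1.0095, 13.9000)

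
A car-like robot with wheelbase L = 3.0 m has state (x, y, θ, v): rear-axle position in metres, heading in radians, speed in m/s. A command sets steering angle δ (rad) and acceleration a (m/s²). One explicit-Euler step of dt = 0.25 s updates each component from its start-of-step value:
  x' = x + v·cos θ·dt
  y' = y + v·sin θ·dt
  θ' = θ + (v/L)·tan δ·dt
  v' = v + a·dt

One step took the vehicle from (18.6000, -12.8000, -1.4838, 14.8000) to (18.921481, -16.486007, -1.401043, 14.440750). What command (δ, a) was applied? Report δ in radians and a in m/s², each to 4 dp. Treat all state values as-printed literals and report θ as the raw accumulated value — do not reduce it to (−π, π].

a = (v'−v)/dt = (-0.359250)/0.25 = -1.4370
Δθ = θ'−θ = 0.082757;  (v·dt/L) = 14.8000·0.25/3.0 = 1.233333
tan δ = Δθ·L/(v·dt) = 0.067100  →  δ = 0.0670

δ = 0.0670, a = -1.4370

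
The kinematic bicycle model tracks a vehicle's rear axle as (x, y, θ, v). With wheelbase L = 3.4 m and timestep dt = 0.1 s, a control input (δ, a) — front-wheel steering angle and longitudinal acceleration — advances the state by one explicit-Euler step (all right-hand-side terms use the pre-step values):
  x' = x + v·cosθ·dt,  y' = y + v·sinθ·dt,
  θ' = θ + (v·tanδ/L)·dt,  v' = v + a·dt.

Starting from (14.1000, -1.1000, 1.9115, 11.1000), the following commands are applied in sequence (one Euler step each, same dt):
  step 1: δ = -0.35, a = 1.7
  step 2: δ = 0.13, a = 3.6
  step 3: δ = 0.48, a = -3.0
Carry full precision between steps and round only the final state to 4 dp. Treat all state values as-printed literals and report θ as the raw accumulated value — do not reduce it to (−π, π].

after step 1 (δ=-0.35, a=1.7): (13.729093, -0.053803, 1.792329, 11.270000)
after step 2 (δ=0.13, a=3.6): (13.481463, 1.045655, 1.835665, 11.630000)
after step 3 (δ=0.48, a=-3.0): (13.177010, 2.168098, 2.013744, 11.330000)

(13.1770, 2.1681, 2.0137, 11.3300)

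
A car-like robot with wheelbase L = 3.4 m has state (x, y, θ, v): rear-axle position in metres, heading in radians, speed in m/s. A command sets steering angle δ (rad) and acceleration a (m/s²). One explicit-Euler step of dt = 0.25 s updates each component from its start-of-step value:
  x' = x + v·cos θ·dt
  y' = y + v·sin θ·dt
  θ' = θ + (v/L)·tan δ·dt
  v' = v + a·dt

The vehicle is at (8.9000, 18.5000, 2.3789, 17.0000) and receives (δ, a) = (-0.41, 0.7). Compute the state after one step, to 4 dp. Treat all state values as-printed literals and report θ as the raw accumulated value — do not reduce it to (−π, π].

x' = 8.9000 + 17.0000·cos(2.3789)·0.25 = 5.8273
y' = 18.5000 + 17.0000·sin(2.3789)·0.25 = 21.4362
θ' = 2.3789 + (17.0000/3.4)·tan(-0.41)·0.25 = 1.8356
v' = 17.0000 + 0.7000·0.25 = 17.1750

(5.8273, 21.4362, 1.8356, 17.1750)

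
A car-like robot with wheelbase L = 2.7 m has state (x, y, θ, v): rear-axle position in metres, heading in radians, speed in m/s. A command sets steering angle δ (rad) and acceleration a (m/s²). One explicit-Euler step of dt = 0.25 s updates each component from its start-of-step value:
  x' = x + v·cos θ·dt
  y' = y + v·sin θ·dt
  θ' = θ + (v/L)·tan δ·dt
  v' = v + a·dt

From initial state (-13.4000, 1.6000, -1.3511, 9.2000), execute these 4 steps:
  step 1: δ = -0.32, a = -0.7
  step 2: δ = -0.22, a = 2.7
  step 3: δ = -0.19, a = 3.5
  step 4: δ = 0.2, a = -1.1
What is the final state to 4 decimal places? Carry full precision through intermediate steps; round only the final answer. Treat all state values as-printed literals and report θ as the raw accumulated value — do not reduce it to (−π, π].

(-14.7219, -7.6581, -1.7945, 10.3000)

after step 1 (δ=-0.32, a=-0.7): (-12.898754, -0.644716, -1.633395, 9.025000)
after step 2 (δ=-0.22, a=2.7): (-13.039899, -2.896547, -1.820262, 9.700000)
after step 3 (δ=-0.19, a=3.5): (-13.638597, -5.246480, -1.992994, 10.575000)
after step 4 (δ=0.2, a=-1.1): (-14.721916, -7.658085, -1.794507, 10.300000)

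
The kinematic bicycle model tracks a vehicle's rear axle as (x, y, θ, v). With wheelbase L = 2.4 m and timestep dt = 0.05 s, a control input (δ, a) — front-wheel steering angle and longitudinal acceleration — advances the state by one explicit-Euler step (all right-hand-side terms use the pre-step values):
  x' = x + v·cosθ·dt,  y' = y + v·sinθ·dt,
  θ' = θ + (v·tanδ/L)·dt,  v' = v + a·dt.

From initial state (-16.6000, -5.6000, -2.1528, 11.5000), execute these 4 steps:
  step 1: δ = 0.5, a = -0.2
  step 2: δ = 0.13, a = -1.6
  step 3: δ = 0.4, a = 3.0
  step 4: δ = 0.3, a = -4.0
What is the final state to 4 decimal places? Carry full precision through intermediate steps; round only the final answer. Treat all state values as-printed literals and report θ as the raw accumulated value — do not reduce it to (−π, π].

(-17.5805, -7.6671, -1.8156, 11.3600)

after step 1 (δ=0.5, a=-0.2): (-16.916077, -6.080334, -2.021915, 11.490000)
after step 2 (δ=0.13, a=-1.6): (-17.166543, -6.597361, -1.990620, 11.410000)
after step 3 (δ=0.4, a=3.0): (-17.399078, -7.118319, -1.890118, 11.560000)
after step 4 (δ=0.3, a=-4.0): (-17.580526, -7.667100, -1.815620, 11.360000)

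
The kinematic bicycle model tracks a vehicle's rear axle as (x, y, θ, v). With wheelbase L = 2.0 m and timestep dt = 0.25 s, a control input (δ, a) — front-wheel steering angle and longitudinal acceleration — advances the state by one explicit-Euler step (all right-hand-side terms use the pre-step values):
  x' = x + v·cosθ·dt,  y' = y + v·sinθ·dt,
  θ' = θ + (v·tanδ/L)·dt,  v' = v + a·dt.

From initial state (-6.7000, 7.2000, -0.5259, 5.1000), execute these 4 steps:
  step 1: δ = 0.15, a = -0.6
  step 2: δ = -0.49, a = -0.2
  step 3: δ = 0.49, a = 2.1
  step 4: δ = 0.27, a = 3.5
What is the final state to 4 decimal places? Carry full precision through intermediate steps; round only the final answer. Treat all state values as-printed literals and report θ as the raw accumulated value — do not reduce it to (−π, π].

(-2.3528, 4.6321, -0.2452, 6.3000)

after step 1 (δ=0.15, a=-0.6): (-5.597288, 6.559961, -0.429551, 4.950000)
after step 2 (δ=-0.49, a=-0.2): (-4.472211, 6.044588, -0.759585, 4.900000)
after step 3 (δ=0.49, a=2.1): (-3.583937, 5.201027, -0.432885, 5.425000)
after step 4 (δ=0.27, a=3.5): (-2.352788, 4.632092, -0.245208, 6.300000)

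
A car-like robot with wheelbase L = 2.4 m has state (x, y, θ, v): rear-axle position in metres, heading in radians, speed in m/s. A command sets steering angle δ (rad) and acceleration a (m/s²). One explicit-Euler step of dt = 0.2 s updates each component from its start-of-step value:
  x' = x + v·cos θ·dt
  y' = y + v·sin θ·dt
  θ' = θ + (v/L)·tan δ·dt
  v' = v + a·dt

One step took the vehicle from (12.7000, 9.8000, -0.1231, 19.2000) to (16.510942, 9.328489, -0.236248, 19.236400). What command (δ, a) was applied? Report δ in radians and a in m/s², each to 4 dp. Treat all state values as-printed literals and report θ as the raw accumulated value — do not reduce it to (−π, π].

a = (v'−v)/dt = (0.036400)/0.2 = 0.1820
Δθ = θ'−θ = -0.113148;  (v·dt/L) = 19.2000·0.2/2.4 = 1.600000
tan δ = Δθ·L/(v·dt) = -0.070718  →  δ = -0.0706

δ = -0.0706, a = 0.1820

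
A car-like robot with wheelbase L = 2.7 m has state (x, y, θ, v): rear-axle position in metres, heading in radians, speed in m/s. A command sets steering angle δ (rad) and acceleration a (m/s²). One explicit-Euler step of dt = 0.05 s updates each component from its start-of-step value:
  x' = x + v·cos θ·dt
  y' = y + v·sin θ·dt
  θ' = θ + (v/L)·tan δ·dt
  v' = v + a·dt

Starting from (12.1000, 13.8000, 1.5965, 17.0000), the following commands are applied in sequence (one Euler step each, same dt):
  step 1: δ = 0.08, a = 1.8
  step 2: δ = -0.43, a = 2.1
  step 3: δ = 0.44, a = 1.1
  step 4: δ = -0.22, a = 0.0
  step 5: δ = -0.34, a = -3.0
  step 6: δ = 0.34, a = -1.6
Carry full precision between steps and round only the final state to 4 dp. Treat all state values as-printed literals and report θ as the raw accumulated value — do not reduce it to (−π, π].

(12.1908, 18.9305, 1.5541, 17.0200)

after step 1 (δ=0.08, a=1.8): (12.078154, 14.649719, 1.621739, 17.090000)
after step 2 (δ=-0.43, a=2.1): (12.034643, 15.503111, 1.476594, 17.195000)
after step 3 (δ=0.44, a=1.1): (12.115513, 16.359049, 1.626503, 17.250000)
after step 4 (δ=-0.22, a=0.0): (12.067491, 17.220211, 1.555069, 17.250000)
after step 5 (δ=-0.34, a=-3.0): (12.081056, 18.082604, 1.442069, 17.100000)
after step 6 (δ=0.34, a=-1.6): (12.190814, 18.930530, 1.554086, 17.020000)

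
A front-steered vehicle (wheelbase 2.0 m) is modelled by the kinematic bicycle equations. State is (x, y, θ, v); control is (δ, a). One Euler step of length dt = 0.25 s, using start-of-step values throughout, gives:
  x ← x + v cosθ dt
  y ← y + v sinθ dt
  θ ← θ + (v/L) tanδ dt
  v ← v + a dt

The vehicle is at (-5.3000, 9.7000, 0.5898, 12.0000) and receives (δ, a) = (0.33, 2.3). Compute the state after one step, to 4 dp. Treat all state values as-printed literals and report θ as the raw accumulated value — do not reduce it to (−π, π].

(-2.8068, 11.3686, 1.1036, 12.5750)

x' = -5.3000 + 12.0000·cos(0.5898)·0.25 = -2.8068
y' = 9.7000 + 12.0000·sin(0.5898)·0.25 = 11.3686
θ' = 0.5898 + (12.0000/2.0)·tan(0.33)·0.25 = 1.1036
v' = 12.0000 + 2.3000·0.25 = 12.5750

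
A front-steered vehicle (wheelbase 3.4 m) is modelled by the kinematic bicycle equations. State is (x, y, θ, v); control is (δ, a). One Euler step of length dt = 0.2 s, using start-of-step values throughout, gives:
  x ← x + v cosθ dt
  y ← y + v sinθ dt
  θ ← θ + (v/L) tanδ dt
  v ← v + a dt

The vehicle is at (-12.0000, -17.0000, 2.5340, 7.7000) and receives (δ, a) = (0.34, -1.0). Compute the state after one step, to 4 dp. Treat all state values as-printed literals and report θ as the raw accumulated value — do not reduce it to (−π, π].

(-13.2644, -16.1208, 2.6942, 7.5000)

x' = -12.0000 + 7.7000·cos(2.5340)·0.2 = -13.2644
y' = -17.0000 + 7.7000·sin(2.5340)·0.2 = -16.1208
θ' = 2.5340 + (7.7000/3.4)·tan(0.34)·0.2 = 2.6942
v' = 7.7000 − 1.0000·0.2 = 7.5000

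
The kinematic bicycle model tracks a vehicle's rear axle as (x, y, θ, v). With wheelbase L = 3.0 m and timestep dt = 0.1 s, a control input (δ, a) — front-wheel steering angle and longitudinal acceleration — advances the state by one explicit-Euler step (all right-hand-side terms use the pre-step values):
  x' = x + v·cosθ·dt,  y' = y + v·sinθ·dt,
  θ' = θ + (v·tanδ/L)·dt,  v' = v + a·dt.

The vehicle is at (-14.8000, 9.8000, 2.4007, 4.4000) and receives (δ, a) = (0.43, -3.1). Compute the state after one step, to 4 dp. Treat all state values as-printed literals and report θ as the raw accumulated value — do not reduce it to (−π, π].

x' = -14.8000 + 4.4000·cos(2.4007)·0.1 = -15.1247
y' = 9.8000 + 4.4000·sin(2.4007)·0.1 = 10.0970
θ' = 2.4007 + (4.4000/3.0)·tan(0.43)·0.1 = 2.4680
v' = 4.4000 − 3.1000·0.1 = 4.0900

(-15.1247, 10.0970, 2.4680, 4.0900)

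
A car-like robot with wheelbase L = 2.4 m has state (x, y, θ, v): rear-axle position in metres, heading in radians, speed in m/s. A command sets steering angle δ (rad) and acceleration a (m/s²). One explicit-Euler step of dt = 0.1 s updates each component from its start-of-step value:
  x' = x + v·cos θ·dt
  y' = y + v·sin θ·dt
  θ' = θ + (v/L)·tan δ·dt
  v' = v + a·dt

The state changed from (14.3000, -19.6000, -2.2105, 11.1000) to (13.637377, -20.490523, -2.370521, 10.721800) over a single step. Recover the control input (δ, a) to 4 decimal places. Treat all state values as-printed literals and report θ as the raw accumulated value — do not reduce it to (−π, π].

δ = -0.3331, a = -3.7820

a = (v'−v)/dt = (-0.378200)/0.1 = -3.7820
Δθ = θ'−θ = -0.160021;  (v·dt/L) = 11.1000·0.1/2.4 = 0.462500
tan δ = Δθ·L/(v·dt) = -0.345991  →  δ = -0.3331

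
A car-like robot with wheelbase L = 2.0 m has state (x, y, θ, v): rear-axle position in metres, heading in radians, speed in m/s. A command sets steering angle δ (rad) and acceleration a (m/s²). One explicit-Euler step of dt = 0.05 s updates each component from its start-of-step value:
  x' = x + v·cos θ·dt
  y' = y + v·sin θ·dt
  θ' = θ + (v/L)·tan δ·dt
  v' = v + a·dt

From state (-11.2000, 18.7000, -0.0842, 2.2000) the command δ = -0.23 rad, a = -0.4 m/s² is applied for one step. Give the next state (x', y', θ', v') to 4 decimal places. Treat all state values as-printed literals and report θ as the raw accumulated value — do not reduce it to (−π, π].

(-11.0904, 18.6907, -0.0971, 2.1800)

x' = -11.2000 + 2.2000·cos(-0.0842)·0.05 = -11.0904
y' = 18.7000 + 2.2000·sin(-0.0842)·0.05 = 18.6907
θ' = -0.0842 + (2.2000/2.0)·tan(-0.23)·0.05 = -0.0971
v' = 2.2000 − 0.4000·0.05 = 2.1800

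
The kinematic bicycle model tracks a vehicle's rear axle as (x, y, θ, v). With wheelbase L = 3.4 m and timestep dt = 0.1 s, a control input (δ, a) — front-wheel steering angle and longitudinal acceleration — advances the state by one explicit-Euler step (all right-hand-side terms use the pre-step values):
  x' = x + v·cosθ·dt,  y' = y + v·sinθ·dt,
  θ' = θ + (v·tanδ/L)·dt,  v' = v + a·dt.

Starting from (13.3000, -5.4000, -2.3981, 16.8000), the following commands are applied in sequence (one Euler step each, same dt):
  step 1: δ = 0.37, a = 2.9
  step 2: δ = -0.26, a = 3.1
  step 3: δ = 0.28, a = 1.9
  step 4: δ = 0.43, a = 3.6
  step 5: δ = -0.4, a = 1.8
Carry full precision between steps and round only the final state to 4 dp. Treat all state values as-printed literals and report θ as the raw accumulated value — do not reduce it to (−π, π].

(8.1390, -12.2553, -2.1789, 18.1300)

after step 1 (δ=0.37, a=2.9): (12.063337, -6.537130, -2.206450, 17.090000)
after step 2 (δ=-0.26, a=3.1): (11.048697, -7.912334, -2.340165, 17.400000)
after step 3 (δ=0.28, a=1.9): (9.838211, -9.162264, -2.193005, 17.590000)
after step 4 (δ=0.43, a=3.6): (8.813011, -10.591615, -1.955736, 17.950000)
after step 5 (δ=-0.4, a=1.8): (8.138983, -12.255259, -2.178946, 18.130000)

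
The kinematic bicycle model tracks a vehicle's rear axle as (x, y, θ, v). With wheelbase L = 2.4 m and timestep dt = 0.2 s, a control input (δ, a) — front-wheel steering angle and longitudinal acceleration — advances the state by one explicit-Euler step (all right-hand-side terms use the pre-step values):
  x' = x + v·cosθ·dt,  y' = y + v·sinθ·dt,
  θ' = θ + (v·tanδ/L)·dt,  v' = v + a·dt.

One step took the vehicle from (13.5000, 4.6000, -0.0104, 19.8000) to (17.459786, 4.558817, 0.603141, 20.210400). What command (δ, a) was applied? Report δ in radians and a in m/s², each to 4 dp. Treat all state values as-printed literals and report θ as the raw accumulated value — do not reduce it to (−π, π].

δ = 0.3560, a = 2.0520

a = (v'−v)/dt = (0.410400)/0.2 = 2.0520
Δθ = θ'−θ = 0.613541;  (v·dt/L) = 19.8000·0.2/2.4 = 1.650000
tan δ = Δθ·L/(v·dt) = 0.371843  →  δ = 0.3560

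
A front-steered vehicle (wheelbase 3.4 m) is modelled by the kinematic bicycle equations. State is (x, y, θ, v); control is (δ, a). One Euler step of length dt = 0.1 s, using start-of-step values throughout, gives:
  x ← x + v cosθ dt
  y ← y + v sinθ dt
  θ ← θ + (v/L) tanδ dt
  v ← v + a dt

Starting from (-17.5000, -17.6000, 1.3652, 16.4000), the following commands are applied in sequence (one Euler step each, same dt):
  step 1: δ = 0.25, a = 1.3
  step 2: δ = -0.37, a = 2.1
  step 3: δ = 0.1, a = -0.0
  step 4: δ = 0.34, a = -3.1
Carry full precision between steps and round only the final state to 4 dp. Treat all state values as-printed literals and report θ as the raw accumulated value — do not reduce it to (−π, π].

(-16.2130, -11.1012, 1.5234, 16.4300)

after step 1 (δ=0.25, a=1.3): (-17.165192, -15.994539, 1.488365, 16.530000)
after step 2 (δ=-0.37, a=2.1): (-17.029088, -14.347152, 1.299795, 16.740000)
after step 3 (δ=0.1, a=-0.0): (-16.580964, -12.734248, 1.349195, 16.740000)
after step 4 (δ=0.34, a=-3.1): (-16.213032, -11.101182, 1.523358, 16.430000)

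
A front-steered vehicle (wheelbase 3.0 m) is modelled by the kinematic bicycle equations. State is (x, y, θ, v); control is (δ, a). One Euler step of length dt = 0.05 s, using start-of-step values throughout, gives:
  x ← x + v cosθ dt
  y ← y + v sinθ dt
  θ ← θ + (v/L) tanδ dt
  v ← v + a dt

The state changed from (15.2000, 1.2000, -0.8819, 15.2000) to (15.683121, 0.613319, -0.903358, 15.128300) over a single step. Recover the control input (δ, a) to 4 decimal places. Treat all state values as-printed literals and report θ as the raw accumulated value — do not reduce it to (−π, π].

δ = -0.0845, a = -1.4340

a = (v'−v)/dt = (-0.071700)/0.05 = -1.4340
Δθ = θ'−θ = -0.021458;  (v·dt/L) = 15.2000·0.05/3.0 = 0.253333
tan δ = Δθ·L/(v·dt) = -0.084703  →  δ = -0.0845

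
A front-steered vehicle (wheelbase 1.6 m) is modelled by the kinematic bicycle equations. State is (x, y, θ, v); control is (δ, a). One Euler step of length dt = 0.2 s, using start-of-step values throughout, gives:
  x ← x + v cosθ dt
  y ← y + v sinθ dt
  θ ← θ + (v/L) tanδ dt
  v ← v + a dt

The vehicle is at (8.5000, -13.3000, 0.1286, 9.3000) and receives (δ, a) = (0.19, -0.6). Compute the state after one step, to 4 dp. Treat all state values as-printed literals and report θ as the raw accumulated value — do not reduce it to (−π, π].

x' = 8.5000 + 9.3000·cos(0.1286)·0.2 = 10.3446
y' = -13.3000 + 9.3000·sin(0.1286)·0.2 = -13.0615
θ' = 0.1286 + (9.3000/1.6)·tan(0.19)·0.2 = 0.3522
v' = 9.3000 − 0.6000·0.2 = 9.1800

(10.3446, -13.0615, 0.3522, 9.1800)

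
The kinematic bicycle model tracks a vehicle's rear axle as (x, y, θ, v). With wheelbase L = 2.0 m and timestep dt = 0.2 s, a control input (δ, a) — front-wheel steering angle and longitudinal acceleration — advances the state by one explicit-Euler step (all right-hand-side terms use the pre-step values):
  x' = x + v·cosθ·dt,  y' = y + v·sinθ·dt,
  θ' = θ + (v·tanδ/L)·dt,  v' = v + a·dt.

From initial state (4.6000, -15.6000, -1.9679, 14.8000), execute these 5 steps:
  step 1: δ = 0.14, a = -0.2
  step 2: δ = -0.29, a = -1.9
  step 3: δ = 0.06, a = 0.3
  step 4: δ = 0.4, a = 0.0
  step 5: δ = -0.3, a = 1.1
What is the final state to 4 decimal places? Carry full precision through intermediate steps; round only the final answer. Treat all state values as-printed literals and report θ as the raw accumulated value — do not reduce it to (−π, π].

after step 1 (δ=0.14, a=-0.2): (3.455223, -18.329668, -1.759336, 14.760000)
after step 2 (δ=-0.29, a=-1.9): (2.901947, -21.229355, -2.199793, 14.380000)
after step 3 (δ=0.06, a=0.3): (1.209899, -23.554942, -2.113409, 14.440000)
after step 4 (δ=0.4, a=0.0): (-0.281393, -26.028116, -1.502896, 14.440000)
after step 5 (δ=-0.3, a=1.1): (-0.085447, -28.909461, -1.949577, 14.660000)

(-0.0854, -28.9095, -1.9496, 14.6600)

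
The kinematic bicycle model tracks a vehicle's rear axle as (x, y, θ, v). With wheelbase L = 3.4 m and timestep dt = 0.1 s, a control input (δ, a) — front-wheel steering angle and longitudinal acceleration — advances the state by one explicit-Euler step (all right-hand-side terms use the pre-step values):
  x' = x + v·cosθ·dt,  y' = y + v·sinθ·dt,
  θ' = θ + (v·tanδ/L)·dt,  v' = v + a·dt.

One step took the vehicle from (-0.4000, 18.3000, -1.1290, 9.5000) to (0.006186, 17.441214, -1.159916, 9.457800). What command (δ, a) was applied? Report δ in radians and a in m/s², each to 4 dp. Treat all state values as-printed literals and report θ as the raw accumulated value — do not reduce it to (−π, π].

a = (v'−v)/dt = (-0.042200)/0.1 = -0.4220
Δθ = θ'−θ = -0.030916;  (v·dt/L) = 9.5000·0.1/3.4 = 0.279412
tan δ = Δθ·L/(v·dt) = -0.110647  →  δ = -0.1102

δ = -0.1102, a = -0.4220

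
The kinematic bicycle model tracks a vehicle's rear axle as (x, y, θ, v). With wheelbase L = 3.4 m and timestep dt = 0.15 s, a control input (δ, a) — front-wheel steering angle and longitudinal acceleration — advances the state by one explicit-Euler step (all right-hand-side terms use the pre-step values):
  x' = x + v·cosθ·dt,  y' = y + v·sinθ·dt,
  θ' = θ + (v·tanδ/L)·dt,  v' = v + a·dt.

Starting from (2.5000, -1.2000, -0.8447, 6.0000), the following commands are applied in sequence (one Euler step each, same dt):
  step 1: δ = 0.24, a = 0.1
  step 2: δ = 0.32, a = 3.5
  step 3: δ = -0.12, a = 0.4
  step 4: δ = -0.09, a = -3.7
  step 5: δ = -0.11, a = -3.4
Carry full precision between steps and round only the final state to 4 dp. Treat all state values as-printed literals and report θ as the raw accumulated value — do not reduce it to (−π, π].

(5.8958, -4.4113, -0.7825, 5.5350)

after step 1 (δ=0.24, a=0.1): (3.097560, -1.872995, -0.779922, 6.015000)
after step 2 (δ=0.32, a=3.5): (3.739031, -2.507479, -0.691982, 6.540000)
after step 3 (δ=-0.12, a=0.4): (4.494384, -3.133420, -0.726773, 6.600000)
after step 4 (δ=-0.09, a=-3.7): (5.234234, -3.791237, -0.753050, 6.045000)
after step 5 (δ=-0.11, a=-3.4): (5.895805, -4.411333, -0.782505, 5.535000)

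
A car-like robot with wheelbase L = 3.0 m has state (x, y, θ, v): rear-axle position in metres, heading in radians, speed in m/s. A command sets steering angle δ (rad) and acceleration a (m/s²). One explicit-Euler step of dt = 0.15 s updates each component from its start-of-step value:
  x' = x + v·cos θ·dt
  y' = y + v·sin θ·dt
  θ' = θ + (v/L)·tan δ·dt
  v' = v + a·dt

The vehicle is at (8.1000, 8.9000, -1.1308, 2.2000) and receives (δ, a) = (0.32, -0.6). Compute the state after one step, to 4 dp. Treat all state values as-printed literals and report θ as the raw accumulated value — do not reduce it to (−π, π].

x' = 8.1000 + 2.2000·cos(-1.1308)·0.15 = 8.2406
y' = 8.9000 + 2.2000·sin(-1.1308)·0.15 = 8.6014
θ' = -1.1308 + (2.2000/3.0)·tan(0.32)·0.15 = -1.0943
v' = 2.2000 − 0.6000·0.15 = 2.1100

(8.2406, 8.6014, -1.0943, 2.1100)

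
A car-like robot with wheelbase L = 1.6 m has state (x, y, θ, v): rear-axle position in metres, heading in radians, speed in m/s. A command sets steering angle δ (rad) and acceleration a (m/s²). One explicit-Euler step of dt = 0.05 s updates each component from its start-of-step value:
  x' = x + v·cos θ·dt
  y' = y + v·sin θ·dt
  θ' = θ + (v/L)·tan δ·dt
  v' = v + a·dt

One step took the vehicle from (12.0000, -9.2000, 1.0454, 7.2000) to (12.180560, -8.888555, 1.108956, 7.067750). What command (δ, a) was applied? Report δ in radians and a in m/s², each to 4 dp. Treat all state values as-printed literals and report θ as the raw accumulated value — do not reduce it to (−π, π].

δ = 0.2753, a = -2.6450

a = (v'−v)/dt = (-0.132250)/0.05 = -2.6450
Δθ = θ'−θ = 0.063556;  (v·dt/L) = 7.2000·0.05/1.6 = 0.225000
tan δ = Δθ·L/(v·dt) = 0.282471  →  δ = 0.2753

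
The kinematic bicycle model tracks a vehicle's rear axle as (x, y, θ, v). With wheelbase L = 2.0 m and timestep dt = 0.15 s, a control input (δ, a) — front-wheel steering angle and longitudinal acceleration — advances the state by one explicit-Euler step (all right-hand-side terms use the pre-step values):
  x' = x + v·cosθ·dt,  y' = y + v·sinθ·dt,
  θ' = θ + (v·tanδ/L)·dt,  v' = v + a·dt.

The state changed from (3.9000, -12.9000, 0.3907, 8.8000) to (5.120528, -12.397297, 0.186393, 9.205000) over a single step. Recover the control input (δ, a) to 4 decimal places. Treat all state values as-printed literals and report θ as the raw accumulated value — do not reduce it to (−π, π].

a = (v'−v)/dt = (0.405000)/0.15 = 2.7000
Δθ = θ'−θ = -0.204307;  (v·dt/L) = 8.8000·0.15/2.0 = 0.660000
tan δ = Δθ·L/(v·dt) = -0.309556  →  δ = -0.3002

δ = -0.3002, a = 2.7000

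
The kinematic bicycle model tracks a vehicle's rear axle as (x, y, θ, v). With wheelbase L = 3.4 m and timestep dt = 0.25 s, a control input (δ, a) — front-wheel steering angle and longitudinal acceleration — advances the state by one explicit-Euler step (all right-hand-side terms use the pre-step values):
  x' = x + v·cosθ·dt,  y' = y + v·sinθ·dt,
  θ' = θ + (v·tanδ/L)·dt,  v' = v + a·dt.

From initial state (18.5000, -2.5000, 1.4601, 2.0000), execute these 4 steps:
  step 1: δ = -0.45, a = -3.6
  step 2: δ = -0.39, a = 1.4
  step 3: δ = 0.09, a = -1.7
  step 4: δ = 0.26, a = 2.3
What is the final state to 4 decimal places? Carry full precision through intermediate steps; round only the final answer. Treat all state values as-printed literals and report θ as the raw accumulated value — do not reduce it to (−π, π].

(18.7345, -1.1276, 1.3855, 1.6000)

after step 1 (δ=-0.45, a=-3.6): (18.555235, -2.003060, 1.389062, 1.100000)
after step 2 (δ=-0.39, a=1.4): (18.604937, -1.732589, 1.355815, 1.450000)
after step 3 (δ=0.09, a=-1.7): (18.682269, -1.378434, 1.365437, 1.025000)
after step 4 (δ=0.26, a=2.3): (18.734523, -1.127568, 1.385486, 1.600000)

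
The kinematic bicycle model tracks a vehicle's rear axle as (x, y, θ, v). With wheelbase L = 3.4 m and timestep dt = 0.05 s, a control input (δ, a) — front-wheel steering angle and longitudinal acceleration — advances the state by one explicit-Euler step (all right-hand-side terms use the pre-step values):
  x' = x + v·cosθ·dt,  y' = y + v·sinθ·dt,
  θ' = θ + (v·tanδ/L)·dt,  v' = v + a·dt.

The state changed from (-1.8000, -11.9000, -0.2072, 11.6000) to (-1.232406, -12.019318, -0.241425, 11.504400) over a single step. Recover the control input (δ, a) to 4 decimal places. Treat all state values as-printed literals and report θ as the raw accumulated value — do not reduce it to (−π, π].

a = (v'−v)/dt = (-0.095600)/0.05 = -1.9120
Δθ = θ'−θ = -0.034225;  (v·dt/L) = 11.6000·0.05/3.4 = 0.170588
tan δ = Δθ·L/(v·dt) = -0.200629  →  δ = -0.1980

δ = -0.1980, a = -1.9120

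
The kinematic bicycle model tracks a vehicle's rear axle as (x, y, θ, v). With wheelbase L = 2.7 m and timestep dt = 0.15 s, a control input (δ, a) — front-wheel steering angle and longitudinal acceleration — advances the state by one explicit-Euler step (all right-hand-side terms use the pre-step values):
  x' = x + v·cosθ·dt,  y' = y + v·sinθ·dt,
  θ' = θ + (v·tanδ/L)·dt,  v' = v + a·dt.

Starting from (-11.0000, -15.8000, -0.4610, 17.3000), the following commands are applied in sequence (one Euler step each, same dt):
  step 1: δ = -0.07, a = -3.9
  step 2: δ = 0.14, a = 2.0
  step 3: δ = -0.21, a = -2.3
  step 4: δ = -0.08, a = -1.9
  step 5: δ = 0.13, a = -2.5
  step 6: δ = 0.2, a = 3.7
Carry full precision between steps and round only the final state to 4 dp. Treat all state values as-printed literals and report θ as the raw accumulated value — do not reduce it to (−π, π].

(1.8713, -23.4127, -0.3739, 16.5650)

after step 1 (δ=-0.07, a=-3.9): (-8.675897, -16.954370, -0.528388, 16.715000)
after step 2 (δ=0.14, a=2.0): (-6.510583, -18.218379, -0.397526, 17.015000)
after step 3 (δ=-0.21, a=-2.3): (-4.157354, -19.206454, -0.599005, 16.670000)
after step 4 (δ=-0.08, a=-1.9): (-2.092199, -20.616289, -0.673252, 16.385000)
after step 5 (δ=0.13, a=-2.5): (-0.170735, -22.148774, -0.554245, 16.010000)
after step 6 (δ=0.2, a=3.7): (1.871256, -23.412688, -0.373946, 16.565000)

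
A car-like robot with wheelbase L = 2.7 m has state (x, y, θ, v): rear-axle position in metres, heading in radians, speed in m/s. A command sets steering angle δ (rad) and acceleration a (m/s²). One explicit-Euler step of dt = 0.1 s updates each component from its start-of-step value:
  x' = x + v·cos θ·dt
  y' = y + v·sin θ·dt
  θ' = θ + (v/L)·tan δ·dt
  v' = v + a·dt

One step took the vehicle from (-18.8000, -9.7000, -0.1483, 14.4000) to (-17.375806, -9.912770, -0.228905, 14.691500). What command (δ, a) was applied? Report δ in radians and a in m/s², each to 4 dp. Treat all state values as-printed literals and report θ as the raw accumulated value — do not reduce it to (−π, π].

a = (v'−v)/dt = (0.291500)/0.1 = 2.9150
Δθ = θ'−θ = -0.080605;  (v·dt/L) = 14.4000·0.1/2.7 = 0.533333
tan δ = Δθ·L/(v·dt) = -0.151134  →  δ = -0.1500

δ = -0.1500, a = 2.9150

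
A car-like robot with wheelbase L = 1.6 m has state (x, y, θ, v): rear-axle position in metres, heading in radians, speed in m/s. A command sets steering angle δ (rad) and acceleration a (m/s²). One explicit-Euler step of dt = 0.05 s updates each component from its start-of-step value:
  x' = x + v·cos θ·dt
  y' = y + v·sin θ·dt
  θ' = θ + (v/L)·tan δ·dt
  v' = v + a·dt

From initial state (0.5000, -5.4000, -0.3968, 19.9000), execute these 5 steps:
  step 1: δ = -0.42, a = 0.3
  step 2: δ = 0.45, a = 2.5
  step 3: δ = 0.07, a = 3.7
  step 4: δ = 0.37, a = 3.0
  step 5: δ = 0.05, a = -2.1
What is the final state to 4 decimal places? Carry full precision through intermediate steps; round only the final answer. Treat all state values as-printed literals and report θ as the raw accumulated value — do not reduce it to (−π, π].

after step 1 (δ=-0.42, a=0.3): (1.417691, -5.784537, -0.674512, 19.915000)
after step 2 (δ=0.45, a=2.5): (2.195383, -6.406399, -0.373886, 20.040000)
after step 3 (δ=0.07, a=3.7): (3.128160, -6.772365, -0.329977, 20.225000)
after step 4 (δ=0.37, a=3.0): (4.084853, -7.100031, -0.084835, 20.375000)
after step 5 (δ=0.05, a=-2.1): (5.099939, -7.186354, -0.052973, 20.270000)

(5.0999, -7.1864, -0.0530, 20.2700)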